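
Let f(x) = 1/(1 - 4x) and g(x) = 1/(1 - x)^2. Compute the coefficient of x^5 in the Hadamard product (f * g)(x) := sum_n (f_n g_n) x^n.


f has coefficients f_k = 4^k. For g = 1/(1 - x)^2 the coefficient is g_k = C(k + 1, 1) = k + 1. The Hadamard coefficient is (f * g)_k = 4^k * (k + 1).
For k = 5: 4^5 * 6 = 1024 * 6 = 6144.

6144


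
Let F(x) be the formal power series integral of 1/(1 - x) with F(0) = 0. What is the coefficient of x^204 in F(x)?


1/(1 - x) = sum_{k>=0} x^k. Integrating termwise and using F(0) = 0 gives
F(x) = sum_{k>=0} x^(k+1) / (k+1) = sum_{m>=1} x^m / m = -ln(1 - x).
So the coefficient of x^204 is 1/204 = 1/204.

1/204


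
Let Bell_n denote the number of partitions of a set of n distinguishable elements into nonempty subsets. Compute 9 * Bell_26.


Bell_26 can be computed from the Bell triangle or from Dobinski's identity Bell_n = (1/e) * sum_{k>=0} k^n / k!.
Computing Bell_26 = 49631246523618756274.
Then 9 * 49631246523618756274 = 446681218712568806466.

446681218712568806466


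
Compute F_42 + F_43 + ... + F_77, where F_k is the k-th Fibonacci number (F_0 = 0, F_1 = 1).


Use the identity sum_{k=0}^{N} F_k = F_{N+2} - 1 (which follows from F_{k+2} - F_{k+1} = F_k). Then
sum_{k=42}^{77} F_k = (F_{79} - 1) - (F_{43} - 1) = F_{79} - F_{43}.
Computing: F_{79} = 14472334024676221, F_{43} = 433494437, so
Sum = 14472334024676221 - 433494437 = 14472333591181784.

14472333591181784


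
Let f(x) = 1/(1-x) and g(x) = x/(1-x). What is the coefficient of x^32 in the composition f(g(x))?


First simplify the composition: f(g(x)) = 1/(1 - x/(1-x)) = (1-x)/((1-x) - x) = (1-x)/(1-2x).
Now extract the coefficient. Write (1-x)/(1-2x) = 1/(1-2x) - x/(1-2x).
The coefficient of x^n in 1/(1-2x) is 2^n, and in x/(1-2x) is 2^(n-1) (for n >= 1).
So the coefficient of x^32 is 2^32 - 2^31 = 4294967296 - 2147483648 = 2147483648.

2147483648


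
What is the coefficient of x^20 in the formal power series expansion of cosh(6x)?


The Maclaurin series is cosh(t) = sum_{m>=0} t^(2m) / (2m)!, so substituting t = 6x, only even powers of x are nonzero, with coefficient of x^(2m) equal to 6^(2m) / (2m)!.
For x^20 the coefficient is 6^20/20! = 3656158440062976/2432902008176640000 = 2125764/1414538125.

2125764/1414538125


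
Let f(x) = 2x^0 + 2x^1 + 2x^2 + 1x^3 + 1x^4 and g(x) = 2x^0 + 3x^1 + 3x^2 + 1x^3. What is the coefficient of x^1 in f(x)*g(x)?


Cauchy product at x^1:
2*3 + 2*2
= 10

10


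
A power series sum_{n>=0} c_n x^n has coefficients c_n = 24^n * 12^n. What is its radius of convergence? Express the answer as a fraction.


By the root test (Cauchy-Hadamard), the radius is R = 1 / limsup_n |c_n|^(1/n).
Here |c_n|^(1/n) = (24^n * 12^n)^(1/n) = 24 * 12 = 288 for all n.
So R = 1/288 = 1/288.

1/288


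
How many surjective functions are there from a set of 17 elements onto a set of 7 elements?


By inclusion-exclusion on which target elements are missed, the number of surjections from an n-set onto a k-set is
surj(n, k) = sum_{j=0}^{k} (-1)^j C(k, j) (k - j)^n.
Equivalently surj(n, k) = k! * S(n, k), where S(n, k) is the Stirling number of the second kind.
For n = 17, k = 7:
S(17, 7) = 25708104786, so
surj = 7! * 25708104786 = 5040 * 25708104786 = 129568848121440.

129568848121440


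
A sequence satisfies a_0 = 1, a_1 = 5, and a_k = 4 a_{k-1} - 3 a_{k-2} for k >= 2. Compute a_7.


The characteristic equation is t^2 - 4 t + 3 = 0, with roots r_1 = 3 and r_2 = 1 (so c_1 = r_1 + r_2, c_2 = -r_1 r_2 as required).
One can use the closed form a_n = A r_1^n + B r_2^n, but direct iteration is more reliable:
a_0 = 1, a_1 = 5, a_2 = 17, a_3 = 53, a_4 = 161, a_5 = 485, a_6 = 1457, a_7 = 4373.
So a_7 = 4373.

4373


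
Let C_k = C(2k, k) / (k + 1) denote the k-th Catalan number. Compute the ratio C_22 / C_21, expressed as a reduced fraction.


Using C_k = (2k)! / (k! (k+1)!), the ratio C_{k+1}/C_k simplifies to
C_{k+1}/C_k = [(2k+2)! / ((k+1)! (k+2)!)] * [k! (k+1)! / (2k)!]
 = (2k+2)(2k+1) / ((k+1)(k+2)) = 2(2k+1) / (k+2).
For k = 21: 2(2*21 + 1) / (21 + 2) = 86/23 = 86/23.

86/23


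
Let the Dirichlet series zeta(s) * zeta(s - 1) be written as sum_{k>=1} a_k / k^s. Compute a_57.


Convolution gives a_k = sum_{d | k} d * 1 = sum_{d | k} d = sigma(k), the sum of positive divisors of k.
For k = 57, the divisors are 1, 3, 19, 57, so
sigma(57) = 1 + 3 + 19 + 57 = 80.

80


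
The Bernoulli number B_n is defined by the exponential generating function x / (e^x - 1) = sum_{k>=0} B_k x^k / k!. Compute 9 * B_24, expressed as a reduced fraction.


Bernoulli numbers can also be computed recursively via B_0 = 1 and sum_{j=0}^{m} C(m+1, j) B_j = 0 for m >= 1. Odd-index Bernoulli numbers vanish for k >= 3.
Computing B_24 = -236364091/2730, so 9 * B_24 = 9 * -236364091/2730 = -709092273/910.

-709092273/910


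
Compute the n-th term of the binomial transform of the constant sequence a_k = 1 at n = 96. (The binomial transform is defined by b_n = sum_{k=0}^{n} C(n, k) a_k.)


With a_k = 1 for all k, b_n = sum_{k=0}^{n} C(n, k) = 2^n by the binomial theorem.
For n = 96: 2^96 = 79228162514264337593543950336.

79228162514264337593543950336


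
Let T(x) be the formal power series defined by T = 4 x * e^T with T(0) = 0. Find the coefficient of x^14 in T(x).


Apply the Lagrange inversion formula: if T = 4 x * phi(T) with phi(t) = e^t, then
[x^n] T = 4^n * (1/n) [t^(n-1)] phi(t)^n = 4^n * (1/n) [t^(n-1)] e^(n t) = 4^n * (1/n) * n^(n-1) / (n-1)! = 4^n * n^(n-1) / n!.
When c = 1 this is the Cayley count of rooted labeled trees on n vertices, divided by n!.
For n = 14: 4^14 * 14^13 / 14! = 268435456 * 793714773254144/87178291200 = 2123138423672799232/868725.

2123138423672799232/868725


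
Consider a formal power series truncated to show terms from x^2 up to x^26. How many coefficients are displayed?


From x^2 to x^26 inclusive, the count is 26 - 2 + 1 = 25.

25


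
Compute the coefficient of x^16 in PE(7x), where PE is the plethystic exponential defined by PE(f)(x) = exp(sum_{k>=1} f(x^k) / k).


With f(x) = 7x, the exponent is sum_{k>=1} 7 x^k / k = 7 * (-ln(1 - x)). Exponentiating:
PE(7x) = exp(-7 ln(1 - x)) = 1/(1 - x)^7.
By the negative binomial expansion, [x^n] 1/(1 - x)^7 = C(n + 6, 6).
For n = 16: C(22, 6) = 74613.

74613


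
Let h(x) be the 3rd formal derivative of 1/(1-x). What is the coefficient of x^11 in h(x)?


Differentiating 3 times: d^3/dx^3 [1/(1-x)] = 3!/(1-x)^4.
The expansion 1/(1-x)^4 = sum_{k>=0} C(k+3, 3) x^k, so the coefficient of x^n in 3!/(1-x)^4 is 3! * C(n+3, 3).
For n = 11: 6 * C(14, 3) = 6 * 364 = 2184

2184


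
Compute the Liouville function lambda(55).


The Liouville function is lambda(k) = (-1)^Omega(k), where Omega(k) counts the prime factors of k with multiplicity.
Factoring: 55 = 5 * 11, so Omega(55) = 2.
lambda(55) = (-1)^2 = 1.

1


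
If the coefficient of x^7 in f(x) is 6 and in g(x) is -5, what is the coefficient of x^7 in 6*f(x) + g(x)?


Scalar multiplication scales coefficients: 6 * 6 = 36.
Then add the g coefficient: 36 + -5
= 31

31


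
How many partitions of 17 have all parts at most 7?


Using the generating function (1-x)^(-1)(1-x^2)^(-1)...(1-x^7)^(-1),
the coefficient of x^17 counts these restricted partitions.
Result = 201

201


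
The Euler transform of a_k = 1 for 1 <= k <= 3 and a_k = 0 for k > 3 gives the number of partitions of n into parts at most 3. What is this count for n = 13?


Partitions of 13 into parts at most 3:
Using generating function (1-x)^(-1)(1-x^2)^(-1)(1-x^3)^(-1),
the coefficient of x^13 = 21

21


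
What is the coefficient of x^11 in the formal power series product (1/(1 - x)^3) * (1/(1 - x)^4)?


Combine the factors: (1/(1 - x)^3) * (1/(1 - x)^4) = 1/(1 - x)^7.
Then use 1/(1 - x)^r = sum_{k>=0} C(k + r - 1, r - 1) x^k with r = 7 and k = 11:
C(17, 6) = 12376.

12376


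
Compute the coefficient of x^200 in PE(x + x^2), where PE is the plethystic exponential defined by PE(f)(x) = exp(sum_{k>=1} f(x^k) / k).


With f(x) = x + x^2, the exponent is sum_{k>=1} (x^k + x^(2k)) / k = -ln(1 - x) - ln(1 - x^2). Exponentiating:
PE(x + x^2) = 1 / ((1 - x)(1 - x^2)).
This is the generating function for partitions of n into parts of size 1 or 2. The number of 2's can be any j in 0..100, and the rest are 1's, so
[x^200] = floor(200/2) + 1 = 101.

101


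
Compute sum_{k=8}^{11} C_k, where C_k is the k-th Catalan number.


C_8 through C_11: 1430, 4862, 16796, 58786
Sum = 1430 + 4862 + 16796 + 58786
= 81874

81874


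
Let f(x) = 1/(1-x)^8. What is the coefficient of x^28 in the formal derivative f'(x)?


Differentiate: d/dx [ 1/(1-x)^r ] = r / (1-x)^(r+1).
Here r = 8, so f'(x) = 8 / (1-x)^9.
The expansion of 1/(1-x)^(r+1) has coefficient of x^n equal to C(n+r, r).
So the coefficient of x^28 in f'(x) is
8 * C(36, 8) = 8 * 30260340 = 242082720

242082720


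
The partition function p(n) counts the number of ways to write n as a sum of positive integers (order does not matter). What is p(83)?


Using the generating function prod_{k>=1} 1/(1-x^k), we compute p(83).
By dynamic programming over parts 1 through 83:
p(83) = 23338469

23338469


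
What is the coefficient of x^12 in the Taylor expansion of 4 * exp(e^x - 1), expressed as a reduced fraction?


exp(e^x - 1) = sum_{k>=0} Bell_k x^k / k!, where Bell_k is the k-th Bell number.
So the coefficient of x^12 is 4 * Bell_12 / 12!.
Computing: Bell_12 = 4213597 and 12! = 479001600, giving
4 * 4213597/479001600 = 4213597/119750400.

4213597/119750400


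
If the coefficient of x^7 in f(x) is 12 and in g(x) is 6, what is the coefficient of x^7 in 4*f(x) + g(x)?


Scalar multiplication scales coefficients: 4 * 12 = 48.
Then add the g coefficient: 48 + 6
= 54

54


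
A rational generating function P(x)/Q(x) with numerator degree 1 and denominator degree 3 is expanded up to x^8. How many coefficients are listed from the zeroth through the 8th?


Expanding up to x^8 gives the coefficients for x^0, x^1, ..., x^8.
That is 8 + 1 = 9 coefficients in total.

9


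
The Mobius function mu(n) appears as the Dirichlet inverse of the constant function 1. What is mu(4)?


4 has a squared prime factor, so mu(4) = 0.
Factorization reveals a repeated prime.

0


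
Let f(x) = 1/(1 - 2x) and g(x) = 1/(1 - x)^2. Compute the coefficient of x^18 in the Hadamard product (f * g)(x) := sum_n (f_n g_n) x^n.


f has coefficients f_k = 2^k. For g = 1/(1 - x)^2 the coefficient is g_k = C(k + 1, 1) = k + 1. The Hadamard coefficient is (f * g)_k = 2^k * (k + 1).
For k = 18: 2^18 * 19 = 262144 * 19 = 4980736.

4980736


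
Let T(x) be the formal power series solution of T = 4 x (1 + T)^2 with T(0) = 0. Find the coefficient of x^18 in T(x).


Apply the Lagrange inversion formula: if T = 4 x * phi(T) with phi(t) = (1 + t)^2, then [x^n] T = 4^n * (1/n) [t^(n-1)] phi(t)^n = 4^n * (1/n) [t^(n-1)] (1 + t)^(2n) = 4^n * (1/n) C(2n, n-1).
Using the identity C(2n, n-1) = C(2n, n) * n / (n+1), the unscaled factor equals C(2n, n) / (n+1) = C_n, the n-th Catalan number.
For n = 18: C_18 = C(36, 18) / 19 = 9075135300/19 = 477638700.
With the 4^18 = 68719476736 factor, the coefficient is 68719476736 * 477638700 = 32823081532863283200.

32823081532863283200


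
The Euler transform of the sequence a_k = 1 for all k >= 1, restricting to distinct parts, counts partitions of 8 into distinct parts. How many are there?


Partitions of 8 into distinct parts can be computed via generating function.
Product (1+x)(1+x^2)(1+x^3)...
The coefficient of x^8 = 6

6


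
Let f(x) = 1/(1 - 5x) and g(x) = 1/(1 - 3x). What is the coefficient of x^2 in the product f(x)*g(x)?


The coefficient of x^n in f*g is the Cauchy product: sum_{k=0}^{n} a^k * b^(n-k).
With a=5, b=3, n=2:
sum_{k=0}^{2} 5^k * 3^(2-k)
= 49

49


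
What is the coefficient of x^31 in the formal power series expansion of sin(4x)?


The Maclaurin series is sin(t) = sum_{k>=0} (-1)^k t^(2k+1) / (2k+1)!, so substituting t = 4x, only odd powers of x are nonzero, with coefficient of x^(2k+1) equal to (-1)^k 4^(2k+1) / (2k+1)!.
Write 31 = 2*15 + 1, giving the coefficient (-1)^15 * 4^31 / 31! = -4611686018427387904/8222838654177922817725562880000000 = -68719476736/122529844256906551386796875.

-68719476736/122529844256906551386796875


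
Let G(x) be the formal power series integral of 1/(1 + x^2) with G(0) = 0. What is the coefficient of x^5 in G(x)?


1/(1 + x^2) = sum_{j>=0} (-1)^j x^(2j). Integrating termwise with G(0) = 0:
G(x) = sum_{j>=0} (-1)^j x^(2j+1) / (2j+1) = arctan(x).
Only odd powers are nonzero. For x^5 write 5 = 2*2 + 1, giving
(-1)^2 / 5 = 1/5 = 1/5.

1/5


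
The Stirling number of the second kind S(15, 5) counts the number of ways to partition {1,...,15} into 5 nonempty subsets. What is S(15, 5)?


Using the explicit formula S(n,k) = (1/k!) sum_{j=0}^{k} (-1)^(k-j) C(k,j) j^n:
S(15, 5) = 210766920
Equivalently, S(n,k) is n! times the coefficient of x^n in the EGF (e^x - 1)^k / k!.

210766920


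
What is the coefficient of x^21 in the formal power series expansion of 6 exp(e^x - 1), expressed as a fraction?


exp(e^x - 1) is the exponential generating function for the Bell numbers Bell_k: exp(e^x - 1) = sum_{k>=0} Bell_k x^k / k!.
So the coefficient of x^21 in 6 exp(e^x - 1) is 6 Bell_21 / 21!.
Computing: Bell_21 = 474869816156751 and 21! = 51090942171709440000, giving
6 * 474869816156751/51090942171709440000 = 158289938718917/2838385676206080000.

158289938718917/2838385676206080000


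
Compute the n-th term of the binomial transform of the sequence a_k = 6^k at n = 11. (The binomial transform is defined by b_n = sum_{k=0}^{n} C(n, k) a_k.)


With a_k = 6^k, b_n = sum_{k=0}^{n} C(n, k) 6^k = (1 + 6)^n by the binomial theorem.
For n = 11: (1 + 6)^11 = 7^11 = 1977326743.

1977326743


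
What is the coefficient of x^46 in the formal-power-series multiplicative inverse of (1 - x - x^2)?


Let the inverse be f(x) = sum_{k>=0} a_k x^k. From f(x) * (1 - x - x^2) = 1 and matching coefficients:
 x^0: a_0 = 1.
 x^1: a_1 - a_0 = 0, so a_1 = 1.
 x^k (k >= 2): a_k - a_{k-1} - a_{k-2} = 0, i.e. a_k = a_{k-1} + a_{k-2}.
This is the Fibonacci-type recurrence shifted so that a_0 = a_1 = 1.
Iterating: a_0=1, a_1=1, a_2=2, a_3=3, a_4=5, a_5=8, a_6=13, a_7=21, a_8=34, a_9=55, ...
a_46 = 2971215073.

2971215073


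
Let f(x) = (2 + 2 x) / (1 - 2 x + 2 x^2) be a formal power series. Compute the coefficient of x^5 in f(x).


Write f(x) = sum_{k>=0} a_k x^k. Multiplying both sides by 1 - 2 x + 2 x^2 gives
(1 - 2 x + 2 x^2) sum_{k>=0} a_k x^k = 2 + 2 x.
Matching coefficients:
 x^0: a_0 = 2
 x^1: a_1 - 2 a_0 = 2  =>  a_1 = 2*2 + 2 = 6
 x^k (k >= 2): a_k = 2 a_{k-1} - 2 a_{k-2}.
Iterating: a_2 = 8, a_3 = 4, a_4 = -8, a_5 = -24.
So the coefficient of x^5 is -24.

-24


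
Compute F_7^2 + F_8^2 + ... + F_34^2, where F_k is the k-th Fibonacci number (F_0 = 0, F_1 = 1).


There is a standard identity sum_{k=0}^{N} F_k^2 = F_N * F_{N+1} (proved inductively from the telescoping relation F_k^2 = F_k F_{k+1} - F_{k-1} F_k). Then
sum_{k=7}^{34} F_k^2 = F_34 F_35 - F_6 F_7.
Computing: F_34 = 5702887, F_35 = 9227465, F_6 = 8, F_7 = 13.
Sum = 5702887 * 9227465 - 8 * 13 = 52623190191351.

52623190191351


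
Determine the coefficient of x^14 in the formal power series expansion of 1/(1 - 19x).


The geometric series identity gives 1/(1 - c x) = sum_{k>=0} c^k x^k, so the coefficient of x^k is c^k.
Here c = 19 and k = 14.
Computing: 19^14 = 799006685782884121

799006685782884121


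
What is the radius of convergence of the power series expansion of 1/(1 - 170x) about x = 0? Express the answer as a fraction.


Expanding 1/(1 - 170x) = sum_{k>=0} 170^k x^k, the series converges when |170x| < 1, i.e., |x| < 1/170.
So the radius of convergence is 1/170 = 1/170.

1/170


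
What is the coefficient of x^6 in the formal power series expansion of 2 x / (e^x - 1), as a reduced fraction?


The exponential generating function for Bernoulli numbers is
x / (e^x - 1) = sum_{k>=0} B_k x^k / k!.
So the coefficient of x^6 in 2 x / (e^x - 1) is 2 B_6 / 6!.
Computing: B_6 = 1/42, 6! = 720, giving
2 * 1/42 / 720 = 1/15120.

1/15120


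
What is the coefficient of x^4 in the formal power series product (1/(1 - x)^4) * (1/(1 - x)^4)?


Combine the factors: (1/(1 - x)^4) * (1/(1 - x)^4) = 1/(1 - x)^8.
Then use 1/(1 - x)^r = sum_{k>=0} C(k + r - 1, r - 1) x^k with r = 8 and k = 4:
C(11, 7) = 330.

330


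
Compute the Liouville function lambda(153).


The Liouville function is lambda(k) = (-1)^Omega(k), where Omega(k) counts the prime factors of k with multiplicity.
Factoring: 153 = 3 * 3 * 17, so Omega(153) = 3.
lambda(153) = (-1)^3 = -1.

-1


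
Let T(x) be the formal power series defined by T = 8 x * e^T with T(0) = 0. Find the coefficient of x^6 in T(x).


Apply the Lagrange inversion formula: if T = 8 x * phi(T) with phi(t) = e^t, then
[x^n] T = 8^n * (1/n) [t^(n-1)] phi(t)^n = 8^n * (1/n) [t^(n-1)] e^(n t) = 8^n * (1/n) * n^(n-1) / (n-1)! = 8^n * n^(n-1) / n!.
When c = 1 this is the Cayley count of rooted labeled trees on n vertices, divided by n!.
For n = 6: 8^6 * 6^5 / 6! = 262144 * 7776/720 = 14155776/5.

14155776/5


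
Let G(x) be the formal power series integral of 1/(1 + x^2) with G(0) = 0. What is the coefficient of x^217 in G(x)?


1/(1 + x^2) = sum_{j>=0} (-1)^j x^(2j). Integrating termwise with G(0) = 0:
G(x) = sum_{j>=0} (-1)^j x^(2j+1) / (2j+1) = arctan(x).
Only odd powers are nonzero. For x^217 write 217 = 2*108 + 1, giving
(-1)^108 / 217 = 1/217 = 1/217.

1/217


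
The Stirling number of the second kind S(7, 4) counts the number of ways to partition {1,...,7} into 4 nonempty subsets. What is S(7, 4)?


Using the explicit formula S(n,k) = (1/k!) sum_{j=0}^{k} (-1)^(k-j) C(k,j) j^n:
S(7, 4) = 350
Equivalently, S(n,k) is n! times the coefficient of x^n in the EGF (e^x - 1)^k / k!.

350


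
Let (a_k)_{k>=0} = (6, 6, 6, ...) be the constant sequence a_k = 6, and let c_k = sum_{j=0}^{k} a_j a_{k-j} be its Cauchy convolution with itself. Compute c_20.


Since a_j = 6 for all j >= 0, the convolution sum becomes
c_k = sum_{j=0}^{k} 6 * 6 = 36 * (k + 1).
Equivalently, the generating function of (a_k) is 6/(1 - x) and its square is 36/(1 - x)^2 = sum_{k>=0} 36(k + 1) x^k.
For k = 20: 36 * 21 = 756.

756


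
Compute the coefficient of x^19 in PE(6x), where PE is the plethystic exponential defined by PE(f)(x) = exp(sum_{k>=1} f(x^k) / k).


With f(x) = 6x, the exponent is sum_{k>=1} 6 x^k / k = 6 * (-ln(1 - x)). Exponentiating:
PE(6x) = exp(-6 ln(1 - x)) = 1/(1 - x)^6.
By the negative binomial expansion, [x^n] 1/(1 - x)^6 = C(n + 5, 5).
For n = 19: C(24, 5) = 42504.

42504


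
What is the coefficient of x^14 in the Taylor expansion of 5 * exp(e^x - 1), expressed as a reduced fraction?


exp(e^x - 1) = sum_{k>=0} Bell_k x^k / k!, where Bell_k is the k-th Bell number.
So the coefficient of x^14 is 5 * Bell_14 / 14!.
Computing: Bell_14 = 190899322 and 14! = 87178291200, giving
5 * 190899322/87178291200 = 95449661/8717829120.

95449661/8717829120


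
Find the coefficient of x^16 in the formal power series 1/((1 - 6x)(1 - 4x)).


By partial fractions or Cauchy convolution:
The coefficient equals sum_{k=0}^{16} 6^k * 4^(16-k).
= 8454739787776

8454739787776


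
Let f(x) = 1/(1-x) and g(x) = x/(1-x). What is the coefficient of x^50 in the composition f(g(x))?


First simplify the composition: f(g(x)) = 1/(1 - x/(1-x)) = (1-x)/((1-x) - x) = (1-x)/(1-2x).
Now extract the coefficient. Write (1-x)/(1-2x) = 1/(1-2x) - x/(1-2x).
The coefficient of x^n in 1/(1-2x) is 2^n, and in x/(1-2x) is 2^(n-1) (for n >= 1).
So the coefficient of x^50 is 2^50 - 2^49 = 1125899906842624 - 562949953421312 = 562949953421312.

562949953421312


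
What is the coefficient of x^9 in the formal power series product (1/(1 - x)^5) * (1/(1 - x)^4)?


Combine the factors: (1/(1 - x)^5) * (1/(1 - x)^4) = 1/(1 - x)^9.
Then use 1/(1 - x)^r = sum_{k>=0} C(k + r - 1, r - 1) x^k with r = 9 and k = 9:
C(17, 8) = 24310.

24310


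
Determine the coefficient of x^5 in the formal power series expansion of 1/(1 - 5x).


The geometric series identity gives 1/(1 - c x) = sum_{k>=0} c^k x^k, so the coefficient of x^k is c^k.
Here c = 5 and k = 5.
Computing: 5^5 = 3125

3125


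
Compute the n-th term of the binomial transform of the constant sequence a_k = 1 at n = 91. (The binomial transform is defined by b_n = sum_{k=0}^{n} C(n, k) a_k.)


With a_k = 1 for all k, b_n = sum_{k=0}^{n} C(n, k) = 2^n by the binomial theorem.
For n = 91: 2^91 = 2475880078570760549798248448.

2475880078570760549798248448


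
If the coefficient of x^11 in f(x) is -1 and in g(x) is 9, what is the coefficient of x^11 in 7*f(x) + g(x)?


Scalar multiplication scales coefficients: 7 * -1 = -7.
Then add the g coefficient: -7 + 9
= 2

2


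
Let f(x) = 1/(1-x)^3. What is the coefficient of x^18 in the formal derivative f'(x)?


Differentiate: d/dx [ 1/(1-x)^r ] = r / (1-x)^(r+1).
Here r = 3, so f'(x) = 3 / (1-x)^4.
The expansion of 1/(1-x)^(r+1) has coefficient of x^n equal to C(n+r, r).
So the coefficient of x^18 in f'(x) is
3 * C(21, 3) = 3 * 1330 = 3990

3990


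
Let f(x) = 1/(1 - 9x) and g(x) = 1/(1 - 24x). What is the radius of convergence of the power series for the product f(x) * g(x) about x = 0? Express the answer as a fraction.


The radius of 1/(1 - 9x) is 1/9 (nearest singularity at x = 1/9), and the radius of 1/(1 - 24x) is 1/24.
The product f(x)*g(x) = 1/((1 - 9x)(1 - 24x)) has singularities at both 1/9 and 1/24, so its radius of convergence is the distance to the nearest one:
min(1/9, 1/24) = 1/24.

1/24


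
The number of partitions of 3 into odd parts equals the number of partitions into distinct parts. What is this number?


Computing partitions of 3 into odd parts (1, 3, 5, ...):
Using the generating function prod_{k>=0} 1/(1-x^(2k+1)),
the count is 2

2


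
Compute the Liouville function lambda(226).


The Liouville function is lambda(k) = (-1)^Omega(k), where Omega(k) counts the prime factors of k with multiplicity.
Factoring: 226 = 2 * 113, so Omega(226) = 2.
lambda(226) = (-1)^2 = 1.

1


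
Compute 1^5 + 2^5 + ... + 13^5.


This power sum has a closed form given by Faulhaber's formula
sum_{k=1}^{m} k^p = (1 / (p + 1)) * sum_{j=0}^{p} C(p + 1, j) B_j m^(p + 1 - j),
but for small m direct computation is fastest:
1 + 32 + 243 + 1024 + 3125 + 7776 + 16807 + 32768 + 59049 + 100000 + 161051 + 248832 + 371293 = 1002001.

1002001


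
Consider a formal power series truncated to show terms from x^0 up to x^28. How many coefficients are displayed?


From x^0 to x^28 inclusive, the count is 28 - 0 + 1 = 29.

29


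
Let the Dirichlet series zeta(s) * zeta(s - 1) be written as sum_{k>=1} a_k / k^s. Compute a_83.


Convolution gives a_k = sum_{d | k} d * 1 = sum_{d | k} d = sigma(k), the sum of positive divisors of k.
For k = 83, the divisors are 1, 83, so
sigma(83) = 1 + 83 = 84.

84


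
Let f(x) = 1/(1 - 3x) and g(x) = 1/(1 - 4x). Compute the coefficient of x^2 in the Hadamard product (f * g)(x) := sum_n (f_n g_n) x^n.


f has coefficients f_k = 3^k and g has coefficients g_k = 4^k, so the Hadamard product has coefficient (f*g)_k = 3^k * 4^k = 12^k.
For k = 2: 12^2 = 144.

144


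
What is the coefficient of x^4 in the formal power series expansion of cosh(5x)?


The Maclaurin series is cosh(t) = sum_{m>=0} t^(2m) / (2m)!, so substituting t = 5x, only even powers of x are nonzero, with coefficient of x^(2m) equal to 5^(2m) / (2m)!.
For x^4 the coefficient is 5^4/4! = 625/24 = 625/24.

625/24


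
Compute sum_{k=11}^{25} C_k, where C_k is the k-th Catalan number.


C_11 through C_25: 58786, 208012, 742900, 2674440, 9694845, 35357670, 129644790, 477638700, 1767263190, 6564120420, 24466267020, 91482563640, 343059613650, 1289904147324, 4861946401452
Sum = 58786 + 208012 + 742900 + 2674440 + 9694845 + 35357670 + 129644790 + 477638700 + 1767263190 + 6564120420 + 24466267020 + 91482563640 + 343059613650 + 1289904147324 + 4861946401452
= 6619846396839

6619846396839


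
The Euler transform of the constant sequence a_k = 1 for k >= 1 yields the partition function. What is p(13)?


The Euler transform converts the sequence a_k = 1 into the number of integer partitions.
Using the recurrence or dynamic programming:
p(13) = 101

101


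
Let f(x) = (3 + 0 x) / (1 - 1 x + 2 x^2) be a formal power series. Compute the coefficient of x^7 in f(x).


Write f(x) = sum_{k>=0} a_k x^k. Multiplying both sides by 1 - 1 x + 2 x^2 gives
(1 - 1 x + 2 x^2) sum_{k>=0} a_k x^k = 3 + 0 x.
Matching coefficients:
 x^0: a_0 = 3
 x^1: a_1 - 1 a_0 = 0  =>  a_1 = 1*3 + 0 = 3
 x^k (k >= 2): a_k = 1 a_{k-1} - 2 a_{k-2}.
Iterating: a_2 = -3, a_3 = -9, a_4 = -3, a_5 = 15, a_6 = 21, a_7 = -9.
So the coefficient of x^7 is -9.

-9


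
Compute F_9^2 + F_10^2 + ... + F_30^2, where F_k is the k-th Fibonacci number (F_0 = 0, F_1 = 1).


There is a standard identity sum_{k=0}^{N} F_k^2 = F_N * F_{N+1} (proved inductively from the telescoping relation F_k^2 = F_k F_{k+1} - F_{k-1} F_k). Then
sum_{k=9}^{30} F_k^2 = F_30 F_31 - F_8 F_9.
Computing: F_30 = 832040, F_31 = 1346269, F_8 = 21, F_9 = 34.
Sum = 832040 * 1346269 - 21 * 34 = 1120149658046.

1120149658046


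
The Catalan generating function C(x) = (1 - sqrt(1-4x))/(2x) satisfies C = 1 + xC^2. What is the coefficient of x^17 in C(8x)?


Substituting x -> 8x scales the n-th coefficient by 8^n, so [x^17] C(8x) = 8^17 * C_17.
C_17 = C(2*17, 17)/(18) = 2333606220/18 = 129644790.
So 8^17 * 129644790 = 2251799813685248 * 129644790 = 291934113967263103057920.

291934113967263103057920


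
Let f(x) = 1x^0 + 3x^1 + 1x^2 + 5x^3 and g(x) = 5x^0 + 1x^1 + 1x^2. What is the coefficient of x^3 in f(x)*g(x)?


Cauchy product at x^3:
3*1 + 1*1 + 5*5
= 29

29


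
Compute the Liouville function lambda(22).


The Liouville function is lambda(k) = (-1)^Omega(k), where Omega(k) counts the prime factors of k with multiplicity.
Factoring: 22 = 2 * 11, so Omega(22) = 2.
lambda(22) = (-1)^2 = 1.

1


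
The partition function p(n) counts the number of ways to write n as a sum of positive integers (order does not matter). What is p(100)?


Using the generating function prod_{k>=1} 1/(1-x^k), we compute p(100).
By dynamic programming over parts 1 through 100:
p(100) = 190569292

190569292


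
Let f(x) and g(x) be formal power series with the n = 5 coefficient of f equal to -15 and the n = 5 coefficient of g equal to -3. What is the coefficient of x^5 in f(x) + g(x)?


Addition of formal power series is termwise.
The coefficient of x^5 in f + g = -15 + -3
= -18

-18


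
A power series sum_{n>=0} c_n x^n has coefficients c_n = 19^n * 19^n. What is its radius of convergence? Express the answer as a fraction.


By the root test (Cauchy-Hadamard), the radius is R = 1 / limsup_n |c_n|^(1/n).
Here |c_n|^(1/n) = (19^n * 19^n)^(1/n) = 19 * 19 = 361 for all n.
So R = 1/361 = 1/361.

1/361


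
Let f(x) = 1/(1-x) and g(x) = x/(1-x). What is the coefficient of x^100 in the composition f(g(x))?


First simplify the composition: f(g(x)) = 1/(1 - x/(1-x)) = (1-x)/((1-x) - x) = (1-x)/(1-2x).
Now extract the coefficient. Write (1-x)/(1-2x) = 1/(1-2x) - x/(1-2x).
The coefficient of x^n in 1/(1-2x) is 2^n, and in x/(1-2x) is 2^(n-1) (for n >= 1).
So the coefficient of x^100 is 2^100 - 2^99 = 1267650600228229401496703205376 - 633825300114114700748351602688 = 633825300114114700748351602688.

633825300114114700748351602688


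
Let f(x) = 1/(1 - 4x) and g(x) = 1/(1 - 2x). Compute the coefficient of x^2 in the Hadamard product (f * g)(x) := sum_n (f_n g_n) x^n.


f has coefficients f_k = 4^k and g has coefficients g_k = 2^k, so the Hadamard product has coefficient (f*g)_k = 4^k * 2^k = 8^k.
For k = 2: 8^2 = 64.

64


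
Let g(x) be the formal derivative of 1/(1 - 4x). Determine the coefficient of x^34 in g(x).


Differentiate termwise: d/dx sum_{k>=0} 4^k x^k = sum_{k>=1} k 4^k x^(k-1) = sum_{j>=0} (j+1) 4^(j+1) x^j.
Equivalently, d/dx [1/(1 - 4x)] = 4/(1 - 4x)^2.
For j = 34: 35 * 4^35 = 35 * 1180591620717411303424 = 41320706725109395619840.

41320706725109395619840


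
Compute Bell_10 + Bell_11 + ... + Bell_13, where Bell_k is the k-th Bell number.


Recall Bell_k counts set partitions of a k-set (with Bell_0 = 1 by convention).
Bell_10 through Bell_13: 115975, 678570, 4213597, 27644437
Sum = 115975 + 678570 + 4213597 + 27644437 = 32652579.

32652579


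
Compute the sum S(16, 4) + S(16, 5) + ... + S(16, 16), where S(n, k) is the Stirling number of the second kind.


By definition, S(n, k) counts partitions of an n-set into exactly k nonempty blocks.
Computing row n = 16 for k = 4..16:
S(16, k): 171798901, 1096190550, 2734926558, 3281882604, 2141764053, 820784250, 193754990, 28936908, 2757118, 165620, 6020, 120, 1
Sum = 10472967693.

10472967693


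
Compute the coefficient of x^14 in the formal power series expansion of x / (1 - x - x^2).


Let f(x) = sum_{k>=0} a_k x^k. Multiplying f(x) * (1 - x - x^2) = x and matching coefficients gives a_0 = 0, a_1 = 1, and a_k = a_{k-1} + a_{k-2} for k >= 2. These are the Fibonacci numbers F_k.
Iterating from F_0 = 0, F_1 = 1:
F_0=0, F_1=1, F_2=1, F_3=2, F_4=3, F_5=5, F_6=8, F_7=13, F_8=21, F_9=34, ...
F_14 = 377.

377


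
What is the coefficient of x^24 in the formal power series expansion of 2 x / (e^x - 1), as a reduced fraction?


The exponential generating function for Bernoulli numbers is
x / (e^x - 1) = sum_{k>=0} B_k x^k / k!.
So the coefficient of x^24 in 2 x / (e^x - 1) is 2 B_24 / 24!.
Computing: B_24 = -236364091/2730, 24! = 620448401733239439360000, giving
2 * -236364091/2730 / 620448401733239439360000 = -236364091/846912068365871834726400000.

-236364091/846912068365871834726400000


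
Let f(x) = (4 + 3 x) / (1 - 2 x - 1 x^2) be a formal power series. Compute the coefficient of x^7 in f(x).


Write f(x) = sum_{k>=0} a_k x^k. Multiplying both sides by 1 - 2 x - 1 x^2 gives
(1 - 2 x - 1 x^2) sum_{k>=0} a_k x^k = 4 + 3 x.
Matching coefficients:
 x^0: a_0 = 4
 x^1: a_1 - 2 a_0 = 3  =>  a_1 = 2*4 + 3 = 11
 x^k (k >= 2): a_k = 2 a_{k-1} + 1 a_{k-2}.
Iterating: a_2 = 26, a_3 = 63, a_4 = 152, a_5 = 367, a_6 = 886, a_7 = 2139.
So the coefficient of x^7 is 2139.

2139


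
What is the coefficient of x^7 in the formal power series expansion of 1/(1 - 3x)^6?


The general identity 1/(1 - c x)^r = sum_{k>=0} c^k C(k + r - 1, r - 1) x^k follows by substituting y = c x into 1/(1 - y)^r = sum_{k>=0} C(k + r - 1, r - 1) y^k.
For c = 3, r = 6, k = 7:
3^7 * C(12, 5) = 2187 * 792 = 1732104.

1732104


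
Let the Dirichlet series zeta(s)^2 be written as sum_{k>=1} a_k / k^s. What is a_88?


The Dirichlet convolution of the constant function 1 with itself gives (1 * 1)(k) = sum_{d | k} 1 = d(k), the number of positive divisors of k.
Since zeta(s) = sum_{k>=1} 1/k^s, we have zeta(s)^2 = sum_{k>=1} d(k)/k^s, so a_k = d(k).
For k = 88: the divisors are 1, 2, 4, 8, 11, 22, 44, 88.
Count = 8.

8


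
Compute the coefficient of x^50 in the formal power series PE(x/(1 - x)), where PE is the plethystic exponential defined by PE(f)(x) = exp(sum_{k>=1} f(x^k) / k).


For f(x) = x/(1 - x) we have
sum_{k>=1} f(x^k) / k = sum_{k>=1} (1/k) * x^k / (1 - x^k) = sum_{k, m >= 1} x^(k m) / k,
which after exponentiating simplifies to
PE(x/(1 - x)) = prod_{k>=1} 1 / (1 - x^k).
This is the generating function for the partition function p(n), so the coefficient of x^50 is p(50).
Computing p(50) by dynamic programming over parts 1, 2, ..., 50: p(50) = 204226.

204226


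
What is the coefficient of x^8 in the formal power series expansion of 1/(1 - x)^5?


The negative binomial / multiset identity is
1/(1 - x)^r = sum_{k>=0} C(k + r - 1, r - 1) x^k.
Here r = 5 and k = 8, so the coefficient is
C(8 + 4, 4) = C(12, 4)
= 495

495


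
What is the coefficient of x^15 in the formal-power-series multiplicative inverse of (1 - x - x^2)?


Let the inverse be f(x) = sum_{k>=0} a_k x^k. From f(x) * (1 - x - x^2) = 1 and matching coefficients:
 x^0: a_0 = 1.
 x^1: a_1 - a_0 = 0, so a_1 = 1.
 x^k (k >= 2): a_k - a_{k-1} - a_{k-2} = 0, i.e. a_k = a_{k-1} + a_{k-2}.
This is the Fibonacci-type recurrence shifted so that a_0 = a_1 = 1.
Iterating: a_0=1, a_1=1, a_2=2, a_3=3, a_4=5, a_5=8, a_6=13, a_7=21, a_8=34, a_9=55, ...
a_15 = 987.

987


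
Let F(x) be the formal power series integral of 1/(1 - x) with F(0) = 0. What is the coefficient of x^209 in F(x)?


1/(1 - x) = sum_{k>=0} x^k. Integrating termwise and using F(0) = 0 gives
F(x) = sum_{k>=0} x^(k+1) / (k+1) = sum_{m>=1} x^m / m = -ln(1 - x).
So the coefficient of x^209 is 1/209 = 1/209.

1/209


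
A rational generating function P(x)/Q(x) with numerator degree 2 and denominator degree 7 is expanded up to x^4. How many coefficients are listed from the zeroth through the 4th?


Expanding up to x^4 gives the coefficients for x^0, x^1, ..., x^4.
That is 4 + 1 = 5 coefficients in total.

5


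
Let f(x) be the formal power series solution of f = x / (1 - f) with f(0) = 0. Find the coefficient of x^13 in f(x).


Apply Lagrange inversion: f = x * phi(f) with phi(t) = 1/(1 - t), so
[x^n] f = (1/n) [t^(n-1)] phi(t)^n = (1/n) [t^(n-1)] (1 - t)^(-n) = (1/n) C(2n - 2, n - 1) = C_{n-1}.
For n = 13: C_12 = C(24, 12) / 13 = 2704156/13 = 208012 = 208012.

208012


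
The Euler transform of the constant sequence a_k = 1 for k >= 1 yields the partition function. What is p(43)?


The Euler transform converts the sequence a_k = 1 into the number of integer partitions.
Using the recurrence or dynamic programming:
p(43) = 63261

63261


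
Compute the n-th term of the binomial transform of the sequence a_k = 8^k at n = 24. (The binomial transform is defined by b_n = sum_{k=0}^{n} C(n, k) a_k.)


With a_k = 8^k, b_n = sum_{k=0}^{n} C(n, k) 8^k = (1 + 8)^n by the binomial theorem.
For n = 24: (1 + 8)^24 = 9^24 = 79766443076872509863361.

79766443076872509863361


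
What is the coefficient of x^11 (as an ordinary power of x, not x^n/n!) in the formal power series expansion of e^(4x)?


The exponential series is e^y = sum_{k>=0} y^k / k!. Substituting y = 4x gives
e^(4x) = sum_{k>=0} 4^k x^k / k!.
So the coefficient of x^n is a^n/n! with a = 4, n = 11:
4^11 / 11! = 4194304/39916800 = 16384/155925

16384/155925


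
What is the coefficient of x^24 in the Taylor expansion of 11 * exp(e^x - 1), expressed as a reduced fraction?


exp(e^x - 1) = sum_{k>=0} Bell_k x^k / k!, where Bell_k is the k-th Bell number.
So the coefficient of x^24 is 11 * Bell_24 / 24!.
Computing: Bell_24 = 445958869294805289 and 24! = 620448401733239439360000, giving
11 * 445958869294805289/620448401733239439360000 = 148652956431601763/18801466719189073920000.

148652956431601763/18801466719189073920000


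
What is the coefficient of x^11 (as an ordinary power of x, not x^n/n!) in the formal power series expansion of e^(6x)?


The exponential series is e^y = sum_{k>=0} y^k / k!. Substituting y = 6x gives
e^(6x) = sum_{k>=0} 6^k x^k / k!.
So the coefficient of x^n is a^n/n! with a = 6, n = 11:
6^11 / 11! = 362797056/39916800 = 17496/1925

17496/1925


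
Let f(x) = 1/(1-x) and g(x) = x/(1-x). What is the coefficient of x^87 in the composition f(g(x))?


First simplify the composition: f(g(x)) = 1/(1 - x/(1-x)) = (1-x)/((1-x) - x) = (1-x)/(1-2x).
Now extract the coefficient. Write (1-x)/(1-2x) = 1/(1-2x) - x/(1-2x).
The coefficient of x^n in 1/(1-2x) is 2^n, and in x/(1-2x) is 2^(n-1) (for n >= 1).
So the coefficient of x^87 is 2^87 - 2^86 = 154742504910672534362390528 - 77371252455336267181195264 = 77371252455336267181195264.

77371252455336267181195264


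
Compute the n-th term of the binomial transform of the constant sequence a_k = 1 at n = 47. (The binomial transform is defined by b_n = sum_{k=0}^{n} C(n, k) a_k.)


With a_k = 1 for all k, b_n = sum_{k=0}^{n} C(n, k) = 2^n by the binomial theorem.
For n = 47: 2^47 = 140737488355328.

140737488355328


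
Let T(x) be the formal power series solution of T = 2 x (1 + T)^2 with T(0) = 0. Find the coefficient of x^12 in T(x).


Apply the Lagrange inversion formula: if T = 2 x * phi(T) with phi(t) = (1 + t)^2, then [x^n] T = 2^n * (1/n) [t^(n-1)] phi(t)^n = 2^n * (1/n) [t^(n-1)] (1 + t)^(2n) = 2^n * (1/n) C(2n, n-1).
Using the identity C(2n, n-1) = C(2n, n) * n / (n+1), the unscaled factor equals C(2n, n) / (n+1) = C_n, the n-th Catalan number.
For n = 12: C_12 = C(24, 12) / 13 = 2704156/13 = 208012.
With the 2^12 = 4096 factor, the coefficient is 4096 * 208012 = 852017152.

852017152


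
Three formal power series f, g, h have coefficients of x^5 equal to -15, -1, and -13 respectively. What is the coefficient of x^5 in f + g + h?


Series addition is componentwise:
-15 + -1 + -13
= -29

-29


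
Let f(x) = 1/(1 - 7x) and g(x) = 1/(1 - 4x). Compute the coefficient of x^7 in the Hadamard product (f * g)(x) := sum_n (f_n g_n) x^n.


f has coefficients f_k = 7^k and g has coefficients g_k = 4^k, so the Hadamard product has coefficient (f*g)_k = 7^k * 4^k = 28^k.
For k = 7: 28^7 = 13492928512.

13492928512


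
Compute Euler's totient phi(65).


phi(n) counts integers in [1, n] coprime to n. Using the multiplicative formula phi(n) = n * prod_{p | n} (1 - 1/p):
65 = 5 * 13, so
phi(65) = 65 * (1 - 1/5) * (1 - 1/13) = 48.

48


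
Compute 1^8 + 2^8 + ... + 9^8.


This power sum has a closed form given by Faulhaber's formula
sum_{k=1}^{m} k^p = (1 / (p + 1)) * sum_{j=0}^{p} C(p + 1, j) B_j m^(p + 1 - j),
but for small m direct computation is fastest:
1 + 256 + 6561 + 65536 + 390625 + 1679616 + 5764801 + 16777216 + 43046721 = 67731333.

67731333


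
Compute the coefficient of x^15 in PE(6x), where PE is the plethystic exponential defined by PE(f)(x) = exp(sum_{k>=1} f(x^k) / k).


With f(x) = 6x, the exponent is sum_{k>=1} 6 x^k / k = 6 * (-ln(1 - x)). Exponentiating:
PE(6x) = exp(-6 ln(1 - x)) = 1/(1 - x)^6.
By the negative binomial expansion, [x^n] 1/(1 - x)^6 = C(n + 5, 5).
For n = 15: C(20, 5) = 15504.

15504


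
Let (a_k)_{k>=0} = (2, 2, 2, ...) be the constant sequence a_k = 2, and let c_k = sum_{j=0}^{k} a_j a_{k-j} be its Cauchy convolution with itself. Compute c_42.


Since a_j = 2 for all j >= 0, the convolution sum becomes
c_k = sum_{j=0}^{k} 2 * 2 = 4 * (k + 1).
Equivalently, the generating function of (a_k) is 2/(1 - x) and its square is 4/(1 - x)^2 = sum_{k>=0} 4(k + 1) x^k.
For k = 42: 4 * 43 = 172.

172


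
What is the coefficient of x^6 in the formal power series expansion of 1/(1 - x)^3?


The expansion 1/(1 - x)^r = sum_{k>=0} C(k + r - 1, r - 1) x^k follows from the multiset / negative-binomial theorem (or from repeated differentiation of the geometric series).
For r = 3 and k = 6:
C(8, 2) = 40320 / (2 * 720) = 28.

28


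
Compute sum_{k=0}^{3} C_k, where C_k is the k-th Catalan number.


C_0 through C_3: 1, 1, 2, 5
Sum = 1 + 1 + 2 + 5
= 9

9


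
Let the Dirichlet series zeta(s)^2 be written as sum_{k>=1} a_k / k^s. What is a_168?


The Dirichlet convolution of the constant function 1 with itself gives (1 * 1)(k) = sum_{d | k} 1 = d(k), the number of positive divisors of k.
Since zeta(s) = sum_{k>=1} 1/k^s, we have zeta(s)^2 = sum_{k>=1} d(k)/k^s, so a_k = d(k).
For k = 168: the divisors are 1, 2, 3, 4, 6, 7, 8, 12, 14, 21, 24, 28, 42, 56, 84, 168.
Count = 16.

16


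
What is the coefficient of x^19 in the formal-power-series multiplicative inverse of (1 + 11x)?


The inverse is 1/(1 + 11x). Apply the geometric identity 1/(1 - y) = sum_{k>=0} y^k with y = -11x:
1/(1 + 11x) = sum_{k>=0} (-11)^k x^k.
So the coefficient of x^19 is (-11)^19 = -61159090448414546291.

-61159090448414546291


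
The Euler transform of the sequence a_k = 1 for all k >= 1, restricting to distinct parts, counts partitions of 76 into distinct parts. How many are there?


Partitions of 76 into distinct parts can be computed via generating function.
Product (1+x)(1+x^2)(1+x^3)...
The coefficient of x^76 = 53250

53250
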